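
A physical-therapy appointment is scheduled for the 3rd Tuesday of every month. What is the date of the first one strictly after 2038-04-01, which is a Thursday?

April 2038 starts on a Thursday; its first Tuesday is the 6th, so the 3rd Tuesday is the 20th — 2038-04-20.
2038-04-20 is after 2038-04-01, so that is the next one.

2038-04-20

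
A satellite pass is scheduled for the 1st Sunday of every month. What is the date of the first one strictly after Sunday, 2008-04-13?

2008-05-04

April 2008 starts on a Tuesday, so its 1st Sunday is 2008-04-06 (5 days in).
That is not after 2008-04-13, so look at May 2008.
May 2008 starts on a Thursday, so its 1st Sunday is 2008-05-04 (3 days in).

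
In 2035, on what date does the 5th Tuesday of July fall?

The first Tuesday of July 2035 is July 3.
The 5th Tuesday is 4 weeks later: 3 + 28 = 31.

2035-07-31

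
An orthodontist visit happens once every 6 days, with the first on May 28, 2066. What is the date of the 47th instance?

The 47th occurrence is 46 intervals after the first: 46 × 6 = 276 days after May 28, 2066.
May has 31 days — 3 days to the end of May leaves 273.
June has 30 days (243 left).
July has 31 days (212 left).
August has 31 days (181 left).
September has 30 days (151 left).
October has 31 days (120 left).
November has 30 days (90 left).
December has 31 days (59 left).
January has 31 days (28 left).
28 days into February → February 28, 2067.

February 28, 2067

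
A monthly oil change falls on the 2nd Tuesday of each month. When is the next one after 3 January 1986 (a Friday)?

14 January 1986

January 1986 starts on a Wednesday; its first Tuesday is the 7th, so the 2nd Tuesday is the 14th — 14 January 1986.
14 January 1986 is after 3 January 1986, so that is the next one.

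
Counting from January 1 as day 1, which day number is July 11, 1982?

192

Days in months before July: 31 + 28 + 31 + 30 + 31 + 30 = 181.
Plus 11 days into July → day 192.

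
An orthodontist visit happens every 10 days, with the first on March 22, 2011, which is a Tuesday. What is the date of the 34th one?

February 15, 2012

The 34th occurrence is 33 intervals after the first: 33 × 10 = 330 days after March 22, 2011.
March has 31 days — 9 days to the end of March leaves 321.
April has 30 days (291 left).
May has 31 days (260 left).
June has 30 days (230 left).
July has 31 days (199 left).
August has 31 days (168 left).
September has 30 days (138 left).
October has 31 days (107 left).
November has 30 days (77 left).
December has 31 days (46 left).
January has 31 days (15 left).
15 days into February → February 15, 2012.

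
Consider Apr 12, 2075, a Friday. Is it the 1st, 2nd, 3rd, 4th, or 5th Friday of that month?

Day 12 falls in week ⌈12/7⌉ of the month.
Days 1–7 hold the 1st Friday, 8–14 the 2nd, 15–21 the 3rd, 22–28 the 4th, 29–31 the 5th.
12 is in the range for the 2nd.

2nd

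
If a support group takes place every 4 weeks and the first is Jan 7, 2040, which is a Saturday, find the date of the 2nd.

The 2nd occurrence is 1 interval after the first: 1 × 28 = 28 days after Jan 7, 2040.
Jan has 31 days — 24 days to the end of Jan leaves 4.
4 days into Feb → Feb 4, 2040.

Feb 4, 2040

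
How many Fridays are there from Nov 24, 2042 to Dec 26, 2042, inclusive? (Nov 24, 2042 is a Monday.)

5

Nov 24, 2042 is a Monday; the first Friday on or after it is Nov 28, 2042 (4 days later).
From Nov 28, 2042 to Dec 26, 2042: 2 + 26 = 28 days (rest of Nov, Dec).
28 ÷ 7 = 4 full weeks with remainder 0, so 4 more Fridays after the first → 5.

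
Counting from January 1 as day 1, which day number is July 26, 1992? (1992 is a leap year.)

208

Days in months before July: 31 + 29 + 31 + 30 + 31 + 30 = 182.
Plus 26 days into July → day 208.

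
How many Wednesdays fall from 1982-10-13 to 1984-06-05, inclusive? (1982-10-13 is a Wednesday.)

86

1982-10-13 is a Wednesday; the first Wednesday on or after it is 1982-10-13.
From 1982-10-13 to 1984-06-05: 79 + 365 + 157 = 601 days (rest of 1982, 1983, to 1984-06-05 in 1984).
601 ÷ 7 = 85 full weeks with remainder 6, so 85 more Wednesdays after the first → 86.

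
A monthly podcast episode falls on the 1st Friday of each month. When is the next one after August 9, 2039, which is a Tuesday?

August 2039 starts on a Monday, so its 1st Friday is August 5, 2039 (4 days in).
That is not after August 9, 2039, so look at September 2039.
September 2039 starts on a Thursday, so its 1st Friday is September 2, 2039 (1 day in).

September 2, 2039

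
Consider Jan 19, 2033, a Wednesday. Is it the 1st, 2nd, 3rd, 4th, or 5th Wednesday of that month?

Day 19 falls in week ⌈19/7⌉ of the month.
Days 1–7 hold the 1st Wednesday, 8–14 the 2nd, 15–21 the 3rd, 22–28 the 4th, 29–31 the 5th.
19 is in the range for the 3rd.

3rd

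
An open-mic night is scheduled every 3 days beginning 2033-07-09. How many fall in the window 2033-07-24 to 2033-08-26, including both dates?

Occurrences land 3·i days after 2033-07-09 for i = 0, 1, 2, …
2033-07-24 is 15 days after the start; 15 ÷ 3 = 5 remainder 0. First occurrence in the window: #6 on 2033-07-24 (5×3 = 15 days in).
2033-08-26 is 48 days after the start; 48 ÷ 3 = 16 remainder 0. Last occurrence in the window: #17 on 2033-08-26.
Occurrences #6 through #17: 12 in total.

12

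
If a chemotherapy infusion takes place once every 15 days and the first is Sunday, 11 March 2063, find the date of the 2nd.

The 2nd occurrence is 1 interval after the first: 1 × 15 = 15 days after 11 March 2063.
15 days later is 26 March 2063.

26 March 2063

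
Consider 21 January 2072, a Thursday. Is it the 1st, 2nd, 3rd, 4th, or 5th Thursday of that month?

Day 21 falls in week ⌈21/7⌉ of the month.
Days 1–7 hold the 1st Thursday, 8–14 the 2nd, 15–21 the 3rd, 22–28 the 4th, 29–31 the 5th.
21 is in the range for the 3rd.

3rd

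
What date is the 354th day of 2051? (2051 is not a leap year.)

20 December 2051

January has 31 days (354 − 31 = 323 remain).
February has 28 days (323 − 28 = 295 remain).
March has 31 days (295 − 31 = 264 remain).
April has 30 days (264 − 30 = 234 remain).
May has 31 days (234 − 31 = 203 remain).
June has 30 days (203 − 30 = 173 remain).
July has 31 days (173 − 31 = 142 remain).
August has 31 days (142 − 31 = 111 remain).
September has 30 days (111 − 30 = 81 remain).
October has 31 days (81 − 31 = 50 remain).
November has 30 days (50 − 30 = 20 remain).
20 into December → December 20.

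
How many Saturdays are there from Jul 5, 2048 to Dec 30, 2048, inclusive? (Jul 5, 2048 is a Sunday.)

25

Jul 5, 2048 is a Sunday; the first Saturday on or after it is Jul 11, 2048 (6 days later).
From Jul 11, 2048 to Dec 30, 2048: 20 + 31 + 30 + 31 + 30 + 30 = 172 days (rest of Jul, Aug, Sep, Oct, Nov, Dec).
172 ÷ 7 = 24 full weeks with remainder 4, so 24 more Saturdays after the first → 25.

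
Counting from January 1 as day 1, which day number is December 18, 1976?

353

Days in months before December: 31 + 29 + 31 + 30 + 31 + 30 + 31 + 31 + 30 + 31 + 30 = 335.
Plus 18 days into December → day 353.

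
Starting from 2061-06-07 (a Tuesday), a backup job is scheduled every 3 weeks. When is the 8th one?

2061-11-01

The 8th occurrence is 7 intervals after the first: 7 × 21 = 147 days after 2061-06-07.
June has 30 days — 23 days to the end of June leaves 124.
July has 31 days (93 left).
August has 31 days (62 left).
September has 30 days (32 left).
October has 31 days (1 left).
1 day into November → 2061-11-01.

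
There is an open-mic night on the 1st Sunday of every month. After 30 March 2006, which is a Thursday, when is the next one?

2 April 2006

March 2006 starts on a Wednesday, so its 1st Sunday is 5 March 2006 (4 days in).
That is not after 30 March 2006, so look at April 2006.
April 2006 starts on a Saturday, so its 1st Sunday is 2 April 2006 (1 day in).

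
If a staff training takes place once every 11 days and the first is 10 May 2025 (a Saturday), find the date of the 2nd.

21 May 2025

The 2nd occurrence is 1 interval after the first: 1 × 11 = 11 days after 10 May 2025.
11 days later is 21 May 2025.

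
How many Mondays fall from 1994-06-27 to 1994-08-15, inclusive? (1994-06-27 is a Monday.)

8

1994-06-27 is a Monday; the first Monday on or after it is 1994-06-27.
From 1994-06-27 to 1994-08-15: 3 + 31 + 15 = 49 days (rest of June, July, August).
49 ÷ 7 = 7 full weeks with remainder 0, so 7 more Mondays after the first → 8.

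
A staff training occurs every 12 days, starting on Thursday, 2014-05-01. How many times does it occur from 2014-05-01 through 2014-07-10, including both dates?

6

Occurrences land 12·i days after 2014-05-01 for i = 0, 1, 2, …
The window opens on the start date, so the first occurrence inside is #1 on 2014-05-01.
2014-07-10 is 70 days after the start; 70 ÷ 12 = 5 remainder 10. Last occurrence in the window: #6 on 2014-06-30.
Occurrences #1 through #6: 6 in total.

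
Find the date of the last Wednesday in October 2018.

2018-10-31

The first Wednesday of October 2018 is October 3.
October 2018 has 31 days. Adding weeks: 3, 10, 17, 24, 31 — the last one ≤ 31 is the 31st.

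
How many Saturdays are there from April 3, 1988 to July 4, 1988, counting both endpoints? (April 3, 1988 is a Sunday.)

13

April 3, 1988 is a Sunday; the first Saturday on or after it is April 9, 1988 (6 days later).
From April 9, 1988 to July 4, 1988: 21 + 31 + 30 + 4 = 86 days (rest of April, May, June, July).
86 ÷ 7 = 12 full weeks with remainder 2, so 12 more Saturdays after the first → 13.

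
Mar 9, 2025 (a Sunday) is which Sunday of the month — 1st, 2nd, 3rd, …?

2nd

Day 9 falls in week ⌈9/7⌉ of the month.
Days 1–7 hold the 1st Sunday, 8–14 the 2nd, 15–21 the 3rd, 22–28 the 4th, 29–31 the 5th.
9 is in the range for the 2nd.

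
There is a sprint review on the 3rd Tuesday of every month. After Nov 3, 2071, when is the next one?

Nov 2071 starts on a Sunday; its first Tuesday is the 3rd, so the 3rd Tuesday is the 17th — Nov 17, 2071.
Nov 17, 2071 is after Nov 3, 2071, so that is the next one.

Nov 17, 2071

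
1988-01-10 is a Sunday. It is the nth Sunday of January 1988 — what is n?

Day 10 falls in week ⌈10/7⌉ of the month.
Days 1–7 hold the 1st Sunday, 8–14 the 2nd, 15–21 the 3rd, 22–28 the 4th, 29–31 the 5th.
10 is in the range for the 2nd.

2nd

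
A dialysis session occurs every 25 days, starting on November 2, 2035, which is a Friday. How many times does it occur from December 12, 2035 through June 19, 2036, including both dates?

Occurrences land 25·i days after November 2, 2035 for i = 0, 1, 2, …
December 12, 2035 is 40 days after the start; 40 ÷ 25 = 1 remainder 15; since the remainder is 15, round up to i = 2. First occurrence in the window: #3 on December 22, 2035 (2×25 = 50 days in).
June 19, 2036 is 230 days after the start; 230 ÷ 25 = 9 remainder 5. Last occurrence in the window: #10 on June 14, 2036.
Occurrences #3 through #10: 8 in total.

8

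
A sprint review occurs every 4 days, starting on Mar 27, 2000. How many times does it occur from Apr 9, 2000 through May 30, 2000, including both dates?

13

Occurrences land 4·i days after Mar 27, 2000 for i = 0, 1, 2, …
Apr 9, 2000 is 13 days after the start; 13 ÷ 4 = 3 remainder 1; since the remainder is 1, round up to i = 4. First occurrence in the window: #5 on Apr 12, 2000 (4×4 = 16 days in).
May 30, 2000 is 64 days after the start; 64 ÷ 4 = 16 remainder 0. Last occurrence in the window: #17 on May 30, 2000.
Occurrences #5 through #17: 13 in total.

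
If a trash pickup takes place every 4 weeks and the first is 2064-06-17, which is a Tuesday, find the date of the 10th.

2065-02-24

The 10th occurrence is 9 intervals after the first: 9 × 28 = 252 days after 2064-06-17.
June has 30 days — 13 days to the end of June leaves 239.
July has 31 days (208 left).
August has 31 days (177 left).
September has 30 days (147 left).
October has 31 days (116 left).
November has 30 days (86 left).
December has 31 days (55 left).
January has 31 days (24 left).
24 days into February → 2065-02-24.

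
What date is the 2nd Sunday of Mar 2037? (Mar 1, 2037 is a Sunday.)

Mar 2037 begins on a Sunday, so the first Sunday is Mar 1.
The 2nd Sunday is 1 weeks later: 1 + 7 = 8.

Mar 8, 2037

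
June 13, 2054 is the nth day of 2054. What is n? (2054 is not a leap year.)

164

Days in months before June: 31 + 28 + 31 + 30 + 31 = 151.
Plus 13 days into June → day 164.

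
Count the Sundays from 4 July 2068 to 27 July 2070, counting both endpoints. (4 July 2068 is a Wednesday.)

4 July 2068 is a Wednesday; the first Sunday on or after it is 8 July 2068 (4 days later).
From 8 July 2068 to 27 July 2070: 176 + 365 + 208 = 749 days (rest of 2068, 2069, to 27 July 2070 in 2070).
749 ÷ 7 = 107 full weeks with remainder 0, so 107 more Sundays after the first → 108.

108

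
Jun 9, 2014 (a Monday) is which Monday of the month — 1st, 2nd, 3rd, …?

2nd

Day 9 falls in week ⌈9/7⌉ of the month.
Days 1–7 hold the 1st Monday, 8–14 the 2nd, 15–21 the 3rd, 22–28 the 4th, 29–31 the 5th.
9 is in the range for the 2nd.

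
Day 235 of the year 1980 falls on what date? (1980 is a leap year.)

August 22, 1980

January has 31 days (235 − 31 = 204 remain).
February has 29 days (204 − 29 = 175 remain).
March has 31 days (175 − 31 = 144 remain).
April has 30 days (144 − 30 = 114 remain).
May has 31 days (114 − 31 = 83 remain).
June has 30 days (83 − 30 = 53 remain).
July has 31 days (53 − 31 = 22 remain).
22 into August → August 22.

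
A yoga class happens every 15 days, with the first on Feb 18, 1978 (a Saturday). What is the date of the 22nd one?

The 22nd occurrence is 21 intervals after the first: 21 × 15 = 315 days after Feb 18, 1978.
Feb has 28 days — 10 days to the end of Feb leaves 305.
Mar has 31 days (274 left).
Apr has 30 days (244 left).
May has 31 days (213 left).
Jun has 30 days (183 left).
Jul has 31 days (152 left).
Aug has 31 days (121 left).
Sep has 30 days (91 left).
Oct has 31 days (60 left).
Nov has 30 days (30 left).
30 days into Dec → Dec 30, 1978.

Dec 30, 1978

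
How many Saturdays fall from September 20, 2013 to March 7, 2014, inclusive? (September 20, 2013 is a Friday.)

September 20, 2013 is a Friday; the first Saturday on or after it is September 21, 2013 (1 day later).
From September 21, 2013 to March 7, 2014: 9 + 31 + 30 + 31 + 31 + 28 + 7 = 167 days (rest of September, October, November, December, January, February, March).
167 ÷ 7 = 23 full weeks with remainder 6, so 23 more Saturdays after the first → 24.

24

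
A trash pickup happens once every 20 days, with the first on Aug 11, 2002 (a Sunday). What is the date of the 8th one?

The 8th occurrence is 7 intervals after the first: 7 × 20 = 140 days after Aug 11, 2002.
Aug has 31 days — 20 days to the end of Aug leaves 120.
Sep has 30 days (90 left).
Oct has 31 days (59 left).
Nov has 30 days (29 left).
29 days into Dec → Dec 29, 2002.

Dec 29, 2002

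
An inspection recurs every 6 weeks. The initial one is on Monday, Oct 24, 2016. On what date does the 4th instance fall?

Feb 27, 2017

The 4th occurrence is 3 intervals after the first: 3 × 42 = 126 days after Oct 24, 2016.
Oct has 31 days — 7 days to the end of Oct leaves 119.
Nov has 30 days (89 left).
Dec has 31 days (58 left).
Jan has 31 days (27 left).
27 days into Feb → Feb 27, 2017.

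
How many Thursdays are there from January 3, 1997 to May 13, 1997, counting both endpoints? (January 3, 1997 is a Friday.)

January 3, 1997 is a Friday; the first Thursday on or after it is January 9, 1997 (6 days later).
From January 9, 1997 to May 13, 1997: 22 + 28 + 31 + 30 + 13 = 124 days (rest of January, February, March, April, May).
124 ÷ 7 = 17 full weeks with remainder 5, so 17 more Thursdays after the first → 18.

18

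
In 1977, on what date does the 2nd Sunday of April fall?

April 1977 begins on a Friday, so the first Sunday is April 3 (2 days later).
The 2nd Sunday is 1 weeks later: 3 + 7 = 10.

1977-04-10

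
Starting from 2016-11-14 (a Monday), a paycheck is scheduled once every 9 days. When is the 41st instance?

The 41st occurrence is 40 intervals after the first: 40 × 9 = 360 days after 2016-11-14.
November has 30 days — 16 days to the end of November leaves 344.
December has 31 days (313 left).
January has 31 days (282 left).
February has 28 days (254 left).
March has 31 days (223 left).
April has 30 days (193 left).
May has 31 days (162 left).
June has 30 days (132 left).
July has 31 days (101 left).
August has 31 days (70 left).
September has 30 days (40 left).
October has 31 days (9 left).
9 days into November → 2017-11-09.

2017-11-09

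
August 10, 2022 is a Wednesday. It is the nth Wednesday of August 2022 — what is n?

Day 10 falls in week ⌈10/7⌉ of the month.
Days 1–7 hold the 1st Wednesday, 8–14 the 2nd, 15–21 the 3rd, 22–28 the 4th, 29–31 the 5th.
10 is in the range for the 2nd.

2nd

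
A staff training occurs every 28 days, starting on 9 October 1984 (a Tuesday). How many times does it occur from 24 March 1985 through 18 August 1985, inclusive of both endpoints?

6

Occurrences land 28·i days after 9 October 1984 for i = 0, 1, 2, …
24 March 1985 is 166 days after the start; 166 ÷ 28 = 5 remainder 26; since the remainder is 26, round up to i = 6. First occurrence in the window: #7 on 26 March 1985 (6×28 = 168 days in).
18 August 1985 is 313 days after the start; 313 ÷ 28 = 11 remainder 5. Last occurrence in the window: #12 on 13 August 1985.
Occurrences #7 through #12: 6 in total.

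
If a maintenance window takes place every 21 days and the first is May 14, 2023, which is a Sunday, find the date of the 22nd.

Jul 28, 2024

The 22nd occurrence is 21 intervals after the first: 21 × 21 = 441 days after May 14, 2023.
May has 31 days — 17 days to the end of May leaves 424.
From end of May to end of 2023 is 214 days (210 left).
Jan has 31 days (179 left).
Feb has 29 days (150 left).
Mar has 31 days (119 left).
Apr has 30 days (89 left).
May has 31 days (58 left).
Jun has 30 days (28 left).
28 days into Jul → Jul 28, 2024.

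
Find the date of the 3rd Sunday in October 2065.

October 2065 begins on a Thursday, so the first Sunday is October 4 (3 days later).
The 3rd Sunday is 2 weeks later: 4 + 14 = 18.

October 18, 2065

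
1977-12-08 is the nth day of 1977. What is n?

Days in months before December: 31 + 28 + 31 + 30 + 31 + 30 + 31 + 31 + 30 + 31 + 30 = 334.
Plus 8 days into December → day 342.

342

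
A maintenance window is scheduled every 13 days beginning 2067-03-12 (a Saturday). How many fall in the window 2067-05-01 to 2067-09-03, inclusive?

Occurrences land 13·i days after 2067-03-12 for i = 0, 1, 2, …
2067-05-01 is 50 days after the start; 50 ÷ 13 = 3 remainder 11; since the remainder is 11, round up to i = 4. First occurrence in the window: #5 on 2067-05-03 (4×13 = 52 days in).
2067-09-03 is 175 days after the start; 175 ÷ 13 = 13 remainder 6. Last occurrence in the window: #14 on 2067-08-28.
Occurrences #5 through #14: 10 in total.

10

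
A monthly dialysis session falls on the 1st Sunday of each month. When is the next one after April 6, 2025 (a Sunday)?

April 2025 starts on a Tuesday, so its 1st Sunday is April 6, 2025 (5 days in).
That is not after April 6, 2025, so look at May 2025.
May 2025 starts on a Thursday, so its 1st Sunday is May 4, 2025 (3 days in).

May 4, 2025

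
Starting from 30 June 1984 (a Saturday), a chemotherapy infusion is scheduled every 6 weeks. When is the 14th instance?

28 December 1985

The 14th occurrence is 13 intervals after the first: 13 × 42 = 546 days after 30 June 1984.
June has 30 days — 0 days to the end of June leaves 546.
From end of June to end of 1984 is 184 days (362 left).
January has 31 days (331 left).
February has 28 days (303 left).
March has 31 days (272 left).
April has 30 days (242 left).
May has 31 days (211 left).
June has 30 days (181 left).
July has 31 days (150 left).
August has 31 days (119 left).
September has 30 days (89 left).
October has 31 days (58 left).
November has 30 days (28 left).
28 days into December → 28 December 1985.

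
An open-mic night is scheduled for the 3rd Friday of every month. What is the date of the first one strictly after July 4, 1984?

July 1984 starts on a Sunday; its first Friday is the 6th, so the 3rd Friday is the 20th — July 20, 1984.
July 20, 1984 is after July 4, 1984, so that is the next one.

July 20, 1984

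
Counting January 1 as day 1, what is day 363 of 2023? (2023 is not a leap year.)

Dec 29, 2023

Jan has 31 days (363 − 31 = 332 remain).
Feb has 28 days (332 − 28 = 304 remain).
Mar has 31 days (304 − 31 = 273 remain).
Apr has 30 days (273 − 30 = 243 remain).
May has 31 days (243 − 31 = 212 remain).
Jun has 30 days (212 − 30 = 182 remain).
Jul has 31 days (182 − 31 = 151 remain).
Aug has 31 days (151 − 31 = 120 remain).
Sep has 30 days (120 − 30 = 90 remain).
Oct has 31 days (90 − 31 = 59 remain).
Nov has 30 days (59 − 30 = 29 remain).
29 into Dec → Dec 29.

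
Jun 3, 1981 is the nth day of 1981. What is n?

154

Days in months before Jun: 31 + 28 + 31 + 30 + 31 = 151.
Plus 3 days into Jun → day 154.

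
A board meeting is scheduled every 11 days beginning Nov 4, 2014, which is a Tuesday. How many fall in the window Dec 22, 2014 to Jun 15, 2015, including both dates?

16

Occurrences land 11·i days after Nov 4, 2014 for i = 0, 1, 2, …
Dec 22, 2014 is 48 days after the start; 48 ÷ 11 = 4 remainder 4; since the remainder is 4, round up to i = 5. First occurrence in the window: #6 on Dec 29, 2014 (5×11 = 55 days in).
Jun 15, 2015 is 223 days after the start; 223 ÷ 11 = 20 remainder 3. Last occurrence in the window: #21 on Jun 12, 2015.
Occurrences #6 through #21: 16 in total.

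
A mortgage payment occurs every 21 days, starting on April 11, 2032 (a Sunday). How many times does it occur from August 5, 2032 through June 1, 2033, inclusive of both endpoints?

14

Occurrences land 21·i days after April 11, 2032 for i = 0, 1, 2, …
August 5, 2032 is 116 days after the start; 116 ÷ 21 = 5 remainder 11; since the remainder is 11, round up to i = 6. First occurrence in the window: #7 on August 15, 2032 (6×21 = 126 days in).
June 1, 2033 is 416 days after the start; 416 ÷ 21 = 19 remainder 17. Last occurrence in the window: #20 on May 15, 2033.
Occurrences #7 through #20: 14 in total.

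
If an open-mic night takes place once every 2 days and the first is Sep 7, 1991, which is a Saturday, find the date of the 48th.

Dec 10, 1991

The 48th occurrence is 47 intervals after the first: 47 × 2 = 94 days after Sep 7, 1991.
Sep has 30 days — 23 days to the end of Sep leaves 71.
Oct has 31 days (40 left).
Nov has 30 days (10 left).
10 days into Dec → Dec 10, 1991.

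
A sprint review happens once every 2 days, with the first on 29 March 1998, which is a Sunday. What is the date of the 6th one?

8 April 1998

The 6th occurrence is 5 intervals after the first: 5 × 2 = 10 days after 29 March 1998.
March has 31 days — 2 days to the end of March leaves 8.
8 days into April → 8 April 1998.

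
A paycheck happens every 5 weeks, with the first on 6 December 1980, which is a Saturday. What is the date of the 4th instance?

21 March 1981

The 4th occurrence is 3 intervals after the first: 3 × 35 = 105 days after 6 December 1980.
December has 31 days — 25 days to the end of December leaves 80.
January has 31 days (49 left).
February has 28 days (21 left).
21 days into March → 21 March 1981.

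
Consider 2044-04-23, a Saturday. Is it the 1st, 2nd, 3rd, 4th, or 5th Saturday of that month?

Day 23 falls in week ⌈23/7⌉ of the month.
Days 1–7 hold the 1st Saturday, 8–14 the 2nd, 15–21 the 3rd, 22–28 the 4th, 29–31 the 5th.
23 is in the range for the 4th.

4th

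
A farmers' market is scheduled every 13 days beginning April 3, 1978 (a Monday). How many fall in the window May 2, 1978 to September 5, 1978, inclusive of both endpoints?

9

Occurrences land 13·i days after April 3, 1978 for i = 0, 1, 2, …
May 2, 1978 is 29 days after the start; 29 ÷ 13 = 2 remainder 3; since the remainder is 3, round up to i = 3. First occurrence in the window: #4 on May 12, 1978 (3×13 = 39 days in).
September 5, 1978 is 155 days after the start; 155 ÷ 13 = 11 remainder 12. Last occurrence in the window: #12 on August 24, 1978.
Occurrences #4 through #12: 9 in total.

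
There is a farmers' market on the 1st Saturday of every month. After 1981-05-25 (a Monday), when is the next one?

May 1981 starts on a Friday, so its 1st Saturday is 1981-05-02 (1 day in).
That is not after 1981-05-25, so look at June 1981.
June 1981 starts on a Monday, so its 1st Saturday is 1981-06-06 (5 days in).

1981-06-06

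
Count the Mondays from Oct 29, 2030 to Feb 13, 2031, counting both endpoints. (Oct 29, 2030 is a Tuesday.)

Oct 29, 2030 is a Tuesday; the first Monday on or after it is Nov 4, 2030 (6 days later).
From Nov 4, 2030 to Feb 13, 2031: 26 + 31 + 31 + 13 = 101 days (rest of Nov, Dec, Jan, Feb).
101 ÷ 7 = 14 full weeks with remainder 3, so 14 more Mondays after the first → 15.

15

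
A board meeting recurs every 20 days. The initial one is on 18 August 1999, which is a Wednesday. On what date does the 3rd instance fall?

27 September 1999

The 3rd occurrence is 2 intervals after the first: 2 × 20 = 40 days after 18 August 1999.
August has 31 days — 13 days to the end of August leaves 27.
27 days into September → 27 September 1999.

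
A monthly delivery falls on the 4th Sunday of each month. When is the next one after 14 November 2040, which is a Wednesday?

November 2040 starts on a Thursday; its first Sunday is the 4th, so the 4th Sunday is the 25th — 25 November 2040.
25 November 2040 is after 14 November 2040, so that is the next one.

25 November 2040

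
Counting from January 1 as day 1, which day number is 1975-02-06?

Days in months before February: 31 = 31.
Plus 6 days into February → day 37.

37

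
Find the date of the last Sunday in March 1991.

1991-03-31

The first Sunday of March 1991 is March 3.
March 1991 has 31 days. Adding weeks: 3, 10, 17, 24, 31 — the last one ≤ 31 is the 31st.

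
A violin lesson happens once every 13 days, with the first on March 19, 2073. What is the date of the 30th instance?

The 30th occurrence is 29 intervals after the first: 29 × 13 = 377 days after March 19, 2073.
March has 31 days — 12 days to the end of March leaves 365.
April has 30 days (335 left).
May has 31 days (304 left).
June has 30 days (274 left).
July has 31 days (243 left).
August has 31 days (212 left).
September has 30 days (182 left).
October has 31 days (151 left).
November has 30 days (121 left).
December has 31 days (90 left).
January has 31 days (59 left).
February has 28 days (31 left).
31 days into March → March 31, 2074.

March 31, 2074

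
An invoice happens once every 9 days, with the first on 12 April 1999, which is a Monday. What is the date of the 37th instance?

The 37th occurrence is 36 intervals after the first: 36 × 9 = 324 days after 12 April 1999.
April has 30 days — 18 days to the end of April leaves 306.
May has 31 days (275 left).
June has 30 days (245 left).
July has 31 days (214 left).
August has 31 days (183 left).
September has 30 days (153 left).
October has 31 days (122 left).
November has 30 days (92 left).
December has 31 days (61 left).
January has 31 days (30 left).
February has 29 days (1 left).
1 day into March → 1 March 2000.

1 March 2000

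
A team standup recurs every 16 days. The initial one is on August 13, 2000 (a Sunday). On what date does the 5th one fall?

The 5th occurrence is 4 intervals after the first: 4 × 16 = 64 days after August 13, 2000.
August has 31 days — 18 days to the end of August leaves 46.
September has 30 days (16 left).
16 days into October → October 16, 2000.

October 16, 2000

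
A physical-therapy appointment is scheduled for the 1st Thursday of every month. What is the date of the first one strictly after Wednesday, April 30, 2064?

May 1, 2064

April 2064 starts on a Tuesday, so its 1st Thursday is April 3, 2064 (2 days in).
That is not after April 30, 2064, so look at May 2064.
May 2064 starts on a Thursday, so its 1st Thursday is May 1, 2064.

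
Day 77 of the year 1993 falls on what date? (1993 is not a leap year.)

January has 31 days (77 − 31 = 46 remain).
February has 28 days (46 − 28 = 18 remain).
18 into March → March 18.

March 18, 1993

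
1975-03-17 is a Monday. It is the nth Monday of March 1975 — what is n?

Day 17 falls in week ⌈17/7⌉ of the month.
Days 1–7 hold the 1st Monday, 8–14 the 2nd, 15–21 the 3rd, 22–28 the 4th, 29–31 the 5th.
17 is in the range for the 3rd.

3rd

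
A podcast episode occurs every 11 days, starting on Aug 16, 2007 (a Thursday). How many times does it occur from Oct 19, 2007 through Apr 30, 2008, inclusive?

18

Occurrences land 11·i days after Aug 16, 2007 for i = 0, 1, 2, …
Oct 19, 2007 is 64 days after the start; 64 ÷ 11 = 5 remainder 9; since the remainder is 9, round up to i = 6. First occurrence in the window: #7 on Oct 21, 2007 (6×11 = 66 days in).
Apr 30, 2008 is 258 days after the start; 258 ÷ 11 = 23 remainder 5. Last occurrence in the window: #24 on Apr 25, 2008.
Occurrences #7 through #24: 18 in total.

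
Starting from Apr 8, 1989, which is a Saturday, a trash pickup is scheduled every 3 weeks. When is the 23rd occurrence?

Jul 14, 1990

The 23rd occurrence is 22 intervals after the first: 22 × 21 = 462 days after Apr 8, 1989.
Apr has 30 days — 22 days to the end of Apr leaves 440.
From end of Apr to end of 1989 is 245 days (195 left).
Jan has 31 days (164 left).
Feb has 28 days (136 left).
Mar has 31 days (105 left).
Apr has 30 days (75 left).
May has 31 days (44 left).
Jun has 30 days (14 left).
14 days into Jul → Jul 14, 1990.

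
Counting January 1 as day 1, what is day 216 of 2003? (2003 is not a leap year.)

Aug 4, 2003

Jan has 31 days (216 − 31 = 185 remain).
Feb has 28 days (185 − 28 = 157 remain).
Mar has 31 days (157 − 31 = 126 remain).
Apr has 30 days (126 − 30 = 96 remain).
May has 31 days (96 − 31 = 65 remain).
Jun has 30 days (65 − 30 = 35 remain).
Jul has 31 days (35 − 31 = 4 remain).
4 into Aug → Aug 4.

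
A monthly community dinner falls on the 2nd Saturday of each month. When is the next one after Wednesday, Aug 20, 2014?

Aug 2014 starts on a Friday; its first Saturday is the 2nd, so the 2nd Saturday is the 9th — Aug 9, 2014.
That is not after Aug 20, 2014, so look at Sep 2014.
Sep 2014 starts on a Monday; its first Saturday is the 6th, so the 2nd Saturday is the 13th — Sep 13, 2014.

Sep 13, 2014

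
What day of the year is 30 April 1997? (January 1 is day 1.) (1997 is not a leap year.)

Days in months before April: 31 + 28 + 31 = 90.
Plus 30 days into April → day 120.

120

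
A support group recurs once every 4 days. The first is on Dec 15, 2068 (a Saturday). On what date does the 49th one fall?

Jun 25, 2069

The 49th occurrence is 48 intervals after the first: 48 × 4 = 192 days after Dec 15, 2068.
Dec has 31 days — 16 days to the end of Dec leaves 176.
Jan has 31 days (145 left).
Feb has 28 days (117 left).
Mar has 31 days (86 left).
Apr has 30 days (56 left).
May has 31 days (25 left).
25 days into Jun → Jun 25, 2069.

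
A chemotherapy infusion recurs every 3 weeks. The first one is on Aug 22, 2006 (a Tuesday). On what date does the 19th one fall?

Sep 4, 2007

The 19th occurrence is 18 intervals after the first: 18 × 21 = 378 days after Aug 22, 2006.
Aug has 31 days — 9 days to the end of Aug leaves 369.
Sep has 30 days (339 left).
Oct has 31 days (308 left).
Nov has 30 days (278 left).
Dec has 31 days (247 left).
Jan has 31 days (216 left).
Feb has 28 days (188 left).
Mar has 31 days (157 left).
Apr has 30 days (127 left).
May has 31 days (96 left).
Jun has 30 days (66 left).
Jul has 31 days (35 left).
Aug has 31 days (4 left).
4 days into Sep → Sep 4, 2007.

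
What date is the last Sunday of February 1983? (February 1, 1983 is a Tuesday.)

1983-02-27

February 1983 begins on a Tuesday, so the first Sunday is February 6 (5 days later).
February 1983 has 28 days. Adding weeks: 6, 13, 20, 27 — the last one ≤ 28 is the 27th.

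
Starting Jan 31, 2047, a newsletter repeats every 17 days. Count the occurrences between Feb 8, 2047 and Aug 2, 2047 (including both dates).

Occurrences land 17·i days after Jan 31, 2047 for i = 0, 1, 2, …
Feb 8, 2047 is 8 days after the start; 8 ÷ 17 = 0 remainder 8; since the remainder is 8, round up to i = 1. First occurrence in the window: #2 on Feb 17, 2047 (1×17 = 17 days in).
Aug 2, 2047 is 183 days after the start; 183 ÷ 17 = 10 remainder 13. Last occurrence in the window: #11 on Jul 20, 2047.
Occurrences #2 through #11: 10 in total.

10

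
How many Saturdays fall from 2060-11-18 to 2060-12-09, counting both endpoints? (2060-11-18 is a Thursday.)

3

2060-11-18 is a Thursday; the first Saturday on or after it is 2060-11-20 (2 days later).
From 2060-11-20 to 2060-12-09: 10 + 9 = 19 days (rest of November, December).
19 ÷ 7 = 2 full weeks with remainder 5, so 2 more Saturdays after the first → 3.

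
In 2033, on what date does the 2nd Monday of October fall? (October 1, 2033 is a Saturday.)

October 2033 begins on a Saturday, so the first Monday is October 3 (2 days later).
The 2nd Monday is 1 weeks later: 3 + 7 = 10.

October 10, 2033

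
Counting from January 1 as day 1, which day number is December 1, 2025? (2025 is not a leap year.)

Days in months before December: 31 + 28 + 31 + 30 + 31 + 30 + 31 + 31 + 30 + 31 + 30 = 334.
Plus 1 day into December → day 335.

335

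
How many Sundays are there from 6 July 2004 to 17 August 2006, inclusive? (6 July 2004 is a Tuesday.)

110

6 July 2004 is a Tuesday; the first Sunday on or after it is 11 July 2004 (5 days later).
From 11 July 2004 to 17 August 2006: 173 + 365 + 229 = 767 days (rest of 2004, 2005, to 17 August 2006 in 2006).
767 ÷ 7 = 109 full weeks with remainder 4, so 109 more Sundays after the first → 110.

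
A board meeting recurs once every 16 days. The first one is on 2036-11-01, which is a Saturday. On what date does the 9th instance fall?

2037-03-09

The 9th occurrence is 8 intervals after the first: 8 × 16 = 128 days after 2036-11-01.
November has 30 days — 29 days to the end of November leaves 99.
December has 31 days (68 left).
January has 31 days (37 left).
February has 28 days (9 left).
9 days into March → 2037-03-09.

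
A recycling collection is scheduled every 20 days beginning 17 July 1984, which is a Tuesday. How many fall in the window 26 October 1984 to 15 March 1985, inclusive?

7

Occurrences land 20·i days after 17 July 1984 for i = 0, 1, 2, …
26 October 1984 is 101 days after the start; 101 ÷ 20 = 5 remainder 1; since the remainder is 1, round up to i = 6. First occurrence in the window: #7 on 14 November 1984 (6×20 = 120 days in).
15 March 1985 is 241 days after the start; 241 ÷ 20 = 12 remainder 1. Last occurrence in the window: #13 on 14 March 1985.
Occurrences #7 through #13: 7 in total.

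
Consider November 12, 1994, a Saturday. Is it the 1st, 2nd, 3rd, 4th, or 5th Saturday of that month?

2nd

Day 12 falls in week ⌈12/7⌉ of the month.
Days 1–7 hold the 1st Saturday, 8–14 the 2nd, 15–21 the 3rd, 22–28 the 4th, 29–31 the 5th.
12 is in the range for the 2nd.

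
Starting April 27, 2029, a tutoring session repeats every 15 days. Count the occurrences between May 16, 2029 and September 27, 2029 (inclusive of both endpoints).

9

Occurrences land 15·i days after April 27, 2029 for i = 0, 1, 2, …
May 16, 2029 is 19 days after the start; 19 ÷ 15 = 1 remainder 4; since the remainder is 4, round up to i = 2. First occurrence in the window: #3 on May 27, 2029 (2×15 = 30 days in).
September 27, 2029 is 153 days after the start; 153 ÷ 15 = 10 remainder 3. Last occurrence in the window: #11 on September 24, 2029.
Occurrences #3 through #11: 9 in total.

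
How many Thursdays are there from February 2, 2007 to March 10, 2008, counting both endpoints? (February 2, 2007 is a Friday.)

February 2, 2007 is a Friday; the first Thursday on or after it is February 8, 2007 (6 days later).
From February 8, 2007 to March 10, 2008: 326 + 70 = 396 days (rest of 2007, to March 10, 2008 in 2008).
396 ÷ 7 = 56 full weeks with remainder 4, so 56 more Thursdays after the first → 57.

57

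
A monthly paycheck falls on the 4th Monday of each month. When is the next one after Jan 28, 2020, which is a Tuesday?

Jan 2020 starts on a Wednesday; its first Monday is the 6th, so the 4th Monday is the 27th — Jan 27, 2020.
That is not after Jan 28, 2020, so look at Feb 2020.
Feb 2020 starts on a Saturday; its first Monday is the 3rd, so the 4th Monday is the 24th — Feb 24, 2020.

Feb 24, 2020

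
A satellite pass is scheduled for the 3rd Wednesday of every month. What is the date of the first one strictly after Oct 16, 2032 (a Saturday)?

Oct 2032 starts on a Friday; its first Wednesday is the 6th, so the 3rd Wednesday is the 20th — Oct 20, 2032.
Oct 20, 2032 is after Oct 16, 2032, so that is the next one.

Oct 20, 2032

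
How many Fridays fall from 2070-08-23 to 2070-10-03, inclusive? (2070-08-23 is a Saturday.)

6

2070-08-23 is a Saturday; the first Friday on or after it is 2070-08-29 (6 days later).
From 2070-08-29 to 2070-10-03: 2 + 30 + 3 = 35 days (rest of August, September, October).
35 ÷ 7 = 5 full weeks with remainder 0, so 5 more Fridays after the first → 6.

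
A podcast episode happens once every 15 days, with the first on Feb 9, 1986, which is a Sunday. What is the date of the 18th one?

Oct 22, 1986

The 18th occurrence is 17 intervals after the first: 17 × 15 = 255 days after Feb 9, 1986.
Feb has 28 days — 19 days to the end of Feb leaves 236.
Mar has 31 days (205 left).
Apr has 30 days (175 left).
May has 31 days (144 left).
Jun has 30 days (114 left).
Jul has 31 days (83 left).
Aug has 31 days (52 left).
Sep has 30 days (22 left).
22 days into Oct → Oct 22, 1986.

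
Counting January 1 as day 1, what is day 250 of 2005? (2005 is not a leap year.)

Jan has 31 days (250 − 31 = 219 remain).
Feb has 28 days (219 − 28 = 191 remain).
Mar has 31 days (191 − 31 = 160 remain).
Apr has 30 days (160 − 30 = 130 remain).
May has 31 days (130 − 31 = 99 remain).
Jun has 30 days (99 − 30 = 69 remain).
Jul has 31 days (69 − 31 = 38 remain).
Aug has 31 days (38 − 31 = 7 remain).
7 into Sep → Sep 7.

Sep 7, 2005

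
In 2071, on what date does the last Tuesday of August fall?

The first Tuesday of August 2071 is August 4.
August 2071 has 31 days. Adding weeks: 4, 11, 18, 25 — the last one ≤ 31 is the 25th.

2071-08-25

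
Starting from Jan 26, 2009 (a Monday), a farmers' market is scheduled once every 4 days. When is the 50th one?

Aug 10, 2009

The 50th occurrence is 49 intervals after the first: 49 × 4 = 196 days after Jan 26, 2009.
Jan has 31 days — 5 days to the end of Jan leaves 191.
Feb has 28 days (163 left).
Mar has 31 days (132 left).
Apr has 30 days (102 left).
May has 31 days (71 left).
Jun has 30 days (41 left).
Jul has 31 days (10 left).
10 days into Aug → Aug 10, 2009.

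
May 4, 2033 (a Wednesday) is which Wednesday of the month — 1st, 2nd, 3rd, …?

Day 4 falls in week ⌈4/7⌉ of the month.
Days 1–7 hold the 1st Wednesday, 8–14 the 2nd, 15–21 the 3rd, 22–28 the 4th, 29–31 the 5th.
4 is in the range for the 1st.

1st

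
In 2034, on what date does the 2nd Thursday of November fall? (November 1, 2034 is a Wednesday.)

November 2034 begins on a Wednesday, so the first Thursday is November 2 (1 day later).
The 2nd Thursday is 1 weeks later: 2 + 7 = 9.

November 9, 2034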